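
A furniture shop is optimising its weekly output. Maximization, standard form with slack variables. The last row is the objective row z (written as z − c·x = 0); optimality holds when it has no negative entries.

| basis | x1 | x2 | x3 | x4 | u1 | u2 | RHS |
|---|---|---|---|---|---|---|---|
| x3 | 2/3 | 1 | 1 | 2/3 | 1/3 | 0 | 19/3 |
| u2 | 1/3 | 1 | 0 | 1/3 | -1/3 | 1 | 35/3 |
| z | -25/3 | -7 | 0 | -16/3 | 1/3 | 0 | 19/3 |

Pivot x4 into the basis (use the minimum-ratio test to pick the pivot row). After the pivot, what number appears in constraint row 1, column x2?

Ratio test on column x4 — row 1: (19/3)/(2/3) = 19/2; row 2: (35/3)/(1/3) = 35. Minimum is 19/2 at row 1 (x3 leaves); pivot element 2/3.
Divide row 1 by 2/3; eliminate column x4 from the other rows.
In the new row 1, the x2 entry is the old entry divided by the pivot: 1/(2/3) = 3/2.

3/2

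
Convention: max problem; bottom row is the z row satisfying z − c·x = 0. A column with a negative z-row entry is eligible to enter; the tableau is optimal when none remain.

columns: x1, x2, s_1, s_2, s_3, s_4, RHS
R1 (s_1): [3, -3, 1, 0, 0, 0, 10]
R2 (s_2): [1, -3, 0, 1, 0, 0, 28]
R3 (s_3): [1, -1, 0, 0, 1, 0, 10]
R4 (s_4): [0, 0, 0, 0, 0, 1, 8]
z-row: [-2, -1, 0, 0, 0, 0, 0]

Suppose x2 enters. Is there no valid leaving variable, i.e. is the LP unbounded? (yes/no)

yes

Every constraint-row entry in column x2 is ≤ 0, so increasing x2 is unbounded.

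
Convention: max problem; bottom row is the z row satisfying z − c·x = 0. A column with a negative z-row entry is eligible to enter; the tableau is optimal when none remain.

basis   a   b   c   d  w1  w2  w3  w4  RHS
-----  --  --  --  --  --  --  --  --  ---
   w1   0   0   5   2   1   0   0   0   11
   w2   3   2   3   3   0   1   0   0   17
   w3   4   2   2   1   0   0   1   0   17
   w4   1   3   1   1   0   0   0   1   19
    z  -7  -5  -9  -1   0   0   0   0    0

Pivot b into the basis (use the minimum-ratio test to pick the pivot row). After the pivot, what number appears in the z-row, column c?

Ratio test on column b — row 1: entry 0 ≤ 0; row 2: 17/2 = 17/2; row 3: 17/2 = 17/2; row 4: 19/3 = 19/3. Minimum is 19/3 at row 4 (w4 leaves); pivot element 3.
Divide row 4 by 3; eliminate column b from the other rows.
z-row update in column c: -9 − (-5)·(1/3) = -22/3.

-22/3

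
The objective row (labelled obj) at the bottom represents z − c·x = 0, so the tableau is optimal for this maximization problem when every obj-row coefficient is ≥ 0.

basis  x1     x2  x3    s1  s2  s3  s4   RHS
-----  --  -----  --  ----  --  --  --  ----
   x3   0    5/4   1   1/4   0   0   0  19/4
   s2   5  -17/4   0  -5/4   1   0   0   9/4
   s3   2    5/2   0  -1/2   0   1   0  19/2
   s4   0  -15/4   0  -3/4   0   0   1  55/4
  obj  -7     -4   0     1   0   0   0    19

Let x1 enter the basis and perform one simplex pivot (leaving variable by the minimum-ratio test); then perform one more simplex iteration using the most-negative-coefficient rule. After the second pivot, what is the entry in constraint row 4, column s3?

25/28

Ratio test on column x1 — row 1: entry 0 ≤ 0; row 2: (9/4)/5 = 9/20; row 3: (19/2)/2 = 19/4; row 4: entry 0 ≤ 0. Minimum is 9/20 at row 2 (s2 leaves); pivot element 5.
Divide row 2 by 5; eliminate column x1 from the other rows.
Second iteration: most negative obj-row entry is -199/20 in column x2, so x2 enters.
Ratio test on column x2 — row 1: (19/4)/(5/4) = 19/5; row 2: entry -17/20 ≤ 0; row 3: (43/5)/(21/5) = 43/21; row 4: entry -15/4 ≤ 0. Minimum is 43/21 at row 3 (s3 leaves); pivot element 21/5.
Divide row 3 by 21/5; eliminate column x2 from the other rows.
After both pivots, the entry at constraint row 4, column s3 is 25/28.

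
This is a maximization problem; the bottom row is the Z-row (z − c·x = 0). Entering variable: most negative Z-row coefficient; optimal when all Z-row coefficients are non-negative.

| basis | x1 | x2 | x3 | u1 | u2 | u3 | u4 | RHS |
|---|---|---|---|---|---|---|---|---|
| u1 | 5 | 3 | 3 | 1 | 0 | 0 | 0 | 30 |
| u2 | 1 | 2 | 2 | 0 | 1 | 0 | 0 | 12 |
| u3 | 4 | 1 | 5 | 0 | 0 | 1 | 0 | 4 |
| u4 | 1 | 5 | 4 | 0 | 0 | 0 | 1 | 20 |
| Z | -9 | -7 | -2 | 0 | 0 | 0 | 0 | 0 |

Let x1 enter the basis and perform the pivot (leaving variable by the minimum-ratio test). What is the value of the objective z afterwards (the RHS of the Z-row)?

Ratio test on column x1 — row 1: 30/5 = 6; row 2: 12/1 = 12; row 3: 4/4 = 1; row 4: 20/1 = 20. Minimum is 1 at row 3 (u3 leaves); pivot element 4.
Pivot on row 3; the Z-row RHS becomes 0 − (-9)·1 = 9.

9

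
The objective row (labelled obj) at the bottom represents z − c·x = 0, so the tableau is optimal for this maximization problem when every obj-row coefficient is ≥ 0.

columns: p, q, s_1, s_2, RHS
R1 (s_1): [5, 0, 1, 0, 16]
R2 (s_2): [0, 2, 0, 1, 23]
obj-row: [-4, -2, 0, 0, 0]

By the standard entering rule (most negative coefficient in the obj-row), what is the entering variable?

Negative obj-row entries: p: -4, q: -2.
The most negative is -4 in column p, so p enters.

p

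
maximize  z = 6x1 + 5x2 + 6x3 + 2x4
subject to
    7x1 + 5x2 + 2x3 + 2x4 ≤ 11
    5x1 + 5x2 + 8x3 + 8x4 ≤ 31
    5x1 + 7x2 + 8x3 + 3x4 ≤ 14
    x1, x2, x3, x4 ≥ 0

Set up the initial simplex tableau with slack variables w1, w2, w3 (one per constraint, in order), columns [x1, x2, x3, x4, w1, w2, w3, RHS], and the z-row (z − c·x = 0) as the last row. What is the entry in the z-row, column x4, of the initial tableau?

-2

The z-row carries the negated objective coefficients: the x4 entry is -2.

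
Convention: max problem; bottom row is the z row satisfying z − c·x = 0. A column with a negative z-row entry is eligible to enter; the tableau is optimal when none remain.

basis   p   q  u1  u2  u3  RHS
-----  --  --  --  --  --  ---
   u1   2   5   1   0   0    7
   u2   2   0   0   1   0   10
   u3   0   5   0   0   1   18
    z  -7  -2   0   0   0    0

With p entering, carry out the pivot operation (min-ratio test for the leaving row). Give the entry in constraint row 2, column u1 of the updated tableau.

-1

Ratio test on column p — row 1: 7/2 = 7/2; row 2: 10/2 = 5; row 3: entry 0 ≤ 0. Minimum is 7/2 at row 1 (u1 leaves); pivot element 2.
Divide row 1 by 2; eliminate column p from the other rows.
Row 2 update in column u1: 0 − 2·(1/2) = -1.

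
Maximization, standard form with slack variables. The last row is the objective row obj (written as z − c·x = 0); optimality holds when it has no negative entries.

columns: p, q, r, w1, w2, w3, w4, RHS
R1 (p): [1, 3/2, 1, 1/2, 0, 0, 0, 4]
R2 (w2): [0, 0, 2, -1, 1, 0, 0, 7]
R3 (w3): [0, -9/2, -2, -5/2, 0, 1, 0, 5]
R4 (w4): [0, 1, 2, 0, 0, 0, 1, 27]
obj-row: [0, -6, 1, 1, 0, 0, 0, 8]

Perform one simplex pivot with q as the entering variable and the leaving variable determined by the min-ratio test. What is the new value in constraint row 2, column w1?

-1

Ratio test on column q — row 1: 4/(3/2) = 8/3; row 2: entry 0 ≤ 0; row 3: entry -9/2 ≤ 0; row 4: 27/1 = 27. Minimum is 8/3 at row 1 (p leaves); pivot element 3/2.
Divide row 1 by 3/2; eliminate column q from the other rows.
Row 2 update in column w1: -1 − 0·(1/3) = -1.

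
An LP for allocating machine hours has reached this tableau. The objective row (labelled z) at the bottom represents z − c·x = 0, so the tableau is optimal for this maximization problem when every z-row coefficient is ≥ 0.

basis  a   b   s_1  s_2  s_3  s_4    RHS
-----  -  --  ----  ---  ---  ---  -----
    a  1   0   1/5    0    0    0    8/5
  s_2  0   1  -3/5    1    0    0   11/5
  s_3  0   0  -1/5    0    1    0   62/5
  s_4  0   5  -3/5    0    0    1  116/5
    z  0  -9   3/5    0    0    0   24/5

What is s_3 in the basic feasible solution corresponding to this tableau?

62/5

s_3 is basic (row 3); its value is the RHS of that row, 62/5.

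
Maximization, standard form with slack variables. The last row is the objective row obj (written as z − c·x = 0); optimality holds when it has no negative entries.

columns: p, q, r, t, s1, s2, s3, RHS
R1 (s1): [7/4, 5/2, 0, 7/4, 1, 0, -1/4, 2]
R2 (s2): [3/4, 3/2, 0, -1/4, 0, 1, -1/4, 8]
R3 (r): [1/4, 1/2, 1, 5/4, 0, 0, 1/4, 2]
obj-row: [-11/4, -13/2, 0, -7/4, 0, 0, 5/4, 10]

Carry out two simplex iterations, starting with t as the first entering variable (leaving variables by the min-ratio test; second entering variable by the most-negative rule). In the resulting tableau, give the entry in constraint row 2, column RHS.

Ratio test on column t — row 1: 2/(7/4) = 8/7; row 2: entry -1/4 ≤ 0; row 3: 2/(5/4) = 8/5. Minimum is 8/7 at row 1 (s1 leaves); pivot element 7/4.
Divide row 1 by 7/4; eliminate column t from the other rows.
Second iteration: most negative obj-row entry is -4 in column q, so q enters.
Ratio test on column q — row 1: (8/7)/(10/7) = 4/5; row 2: (58/7)/(13/7) = 58/13; row 3: entry -9/7 ≤ 0. Minimum is 4/5 at row 1 (t leaves); pivot element 10/7.
Divide row 1 by 10/7; eliminate column q from the other rows.
After both pivots, the entry at constraint row 2, column RHS is 34/5.

34/5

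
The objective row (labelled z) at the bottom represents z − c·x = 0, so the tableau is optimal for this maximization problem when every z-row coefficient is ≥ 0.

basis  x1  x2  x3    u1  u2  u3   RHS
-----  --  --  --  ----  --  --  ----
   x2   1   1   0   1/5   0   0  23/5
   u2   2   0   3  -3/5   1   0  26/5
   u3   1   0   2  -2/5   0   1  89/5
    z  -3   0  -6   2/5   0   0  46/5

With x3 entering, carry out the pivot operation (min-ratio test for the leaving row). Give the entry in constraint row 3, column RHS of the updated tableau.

Ratio test on column x3 — row 1: entry 0 ≤ 0; row 2: (26/5)/3 = 26/15; row 3: (89/5)/2 = 89/10. Minimum is 26/15 at row 2 (u2 leaves); pivot element 3.
Divide row 2 by 3; eliminate column x3 from the other rows.
Row 3 update in column RHS: 89/5 − 2·(26/15) = 43/3.

43/3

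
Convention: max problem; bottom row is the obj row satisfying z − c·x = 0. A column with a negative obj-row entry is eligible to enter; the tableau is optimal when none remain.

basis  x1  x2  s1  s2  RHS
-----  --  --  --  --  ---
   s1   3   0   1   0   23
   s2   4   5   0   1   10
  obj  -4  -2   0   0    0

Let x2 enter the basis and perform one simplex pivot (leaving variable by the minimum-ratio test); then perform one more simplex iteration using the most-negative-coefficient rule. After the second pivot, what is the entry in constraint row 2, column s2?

1/4

Ratio test on column x2 — row 1: entry 0 ≤ 0; row 2: 10/5 = 2. Minimum is 2 at row 2 (s2 leaves); pivot element 5.
Divide row 2 by 5; eliminate column x2 from the other rows.
Second iteration: most negative obj-row entry is -12/5 in column x1, so x1 enters.
Ratio test on column x1 — row 1: 23/3 = 23/3; row 2: 2/(4/5) = 5/2. Minimum is 5/2 at row 2 (x2 leaves); pivot element 4/5.
Divide row 2 by 4/5; eliminate column x1 from the other rows.
After both pivots, the entry at constraint row 2, column s2 is 1/4.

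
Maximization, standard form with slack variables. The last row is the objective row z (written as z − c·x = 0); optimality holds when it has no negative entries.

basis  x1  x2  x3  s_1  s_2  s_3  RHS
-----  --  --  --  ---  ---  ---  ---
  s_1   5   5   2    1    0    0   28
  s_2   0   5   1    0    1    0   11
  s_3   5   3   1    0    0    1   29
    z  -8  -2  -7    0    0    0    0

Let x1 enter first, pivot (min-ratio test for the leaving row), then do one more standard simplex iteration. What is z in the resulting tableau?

433/5

Ratio test on column x1 — row 1: 28/5 = 28/5; row 2: entry 0 ≤ 0; row 3: 29/5 = 29/5. Minimum is 28/5 at row 1 (s_1 leaves); pivot element 5.
Pivot on row 1; the z-row RHS becomes 0 − (-8)·(28/5) = 224/5.
Next entering variable (most negative z-row entry -19/5): x3.
Ratio test on column x3 — row 1: (28/5)/(2/5) = 14; row 2: 11/1 = 11; row 3: entry -1 ≤ 0. Minimum is 11 at row 2 (s_2 leaves); pivot element 1.
After the second pivot the z-row RHS is 224/5 − (-19/5)·11 = 433/5.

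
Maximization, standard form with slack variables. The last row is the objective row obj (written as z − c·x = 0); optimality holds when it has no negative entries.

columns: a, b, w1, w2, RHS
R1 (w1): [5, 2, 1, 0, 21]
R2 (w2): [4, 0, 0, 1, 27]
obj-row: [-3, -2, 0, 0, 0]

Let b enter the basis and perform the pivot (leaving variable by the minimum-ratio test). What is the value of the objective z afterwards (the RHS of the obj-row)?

Ratio test on column b — row 1: 21/2 = 21/2; row 2: entry 0 ≤ 0. Minimum is 21/2 at row 1 (w1 leaves); pivot element 2.
Pivot on row 1; the obj-row RHS becomes 0 − (-2)·(21/2) = 21.

21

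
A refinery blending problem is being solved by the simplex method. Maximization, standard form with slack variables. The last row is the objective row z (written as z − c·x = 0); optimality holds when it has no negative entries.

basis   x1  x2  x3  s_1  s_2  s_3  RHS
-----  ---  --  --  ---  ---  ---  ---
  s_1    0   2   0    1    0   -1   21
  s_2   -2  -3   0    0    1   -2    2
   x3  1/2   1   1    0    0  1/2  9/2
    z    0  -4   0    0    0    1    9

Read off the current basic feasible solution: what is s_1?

21

s_1 is basic (row 1); its value is the RHS of that row, 21.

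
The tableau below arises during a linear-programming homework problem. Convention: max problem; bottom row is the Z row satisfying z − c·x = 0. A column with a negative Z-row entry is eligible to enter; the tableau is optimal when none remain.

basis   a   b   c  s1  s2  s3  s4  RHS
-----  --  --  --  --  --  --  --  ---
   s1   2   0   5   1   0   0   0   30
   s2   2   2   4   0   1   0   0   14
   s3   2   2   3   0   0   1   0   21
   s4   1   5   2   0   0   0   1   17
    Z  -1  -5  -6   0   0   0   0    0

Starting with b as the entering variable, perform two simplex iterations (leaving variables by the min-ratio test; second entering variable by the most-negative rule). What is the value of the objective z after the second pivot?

26

Ratio test on column b — row 1: entry 0 ≤ 0; row 2: 14/2 = 7; row 3: 21/2 = 21/2; row 4: 17/5 = 17/5. Minimum is 17/5 at row 4 (s4 leaves); pivot element 5.
Pivot on row 4; the Z-row RHS becomes 0 − (-5)·(17/5) = 17.
Next entering variable (most negative Z-row entry -4): c.
Ratio test on column c — row 1: 30/5 = 6; row 2: (36/5)/(16/5) = 9/4; row 3: (71/5)/(11/5) = 71/11; row 4: (17/5)/(2/5) = 17/2. Minimum is 9/4 at row 2 (s2 leaves); pivot element 16/5.
After the second pivot the Z-row RHS is 17 − (-4)·(9/4) = 26.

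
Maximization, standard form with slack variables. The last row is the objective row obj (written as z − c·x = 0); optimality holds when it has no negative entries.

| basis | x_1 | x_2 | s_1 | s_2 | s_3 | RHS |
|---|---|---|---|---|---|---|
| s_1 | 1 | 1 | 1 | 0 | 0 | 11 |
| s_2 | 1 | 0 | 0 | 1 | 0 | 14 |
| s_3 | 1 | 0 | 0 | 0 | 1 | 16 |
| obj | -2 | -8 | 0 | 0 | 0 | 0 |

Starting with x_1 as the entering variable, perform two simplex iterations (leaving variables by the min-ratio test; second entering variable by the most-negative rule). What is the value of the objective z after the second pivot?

88

Ratio test on column x_1 — row 1: 11/1 = 11; row 2: 14/1 = 14; row 3: 16/1 = 16. Minimum is 11 at row 1 (s_1 leaves); pivot element 1.
Pivot on row 1; the obj-row RHS becomes 0 − (-2)·11 = 22.
Next entering variable (most negative obj-row entry -6): x_2.
Ratio test on column x_2 — row 1: 11/1 = 11; row 2: entry -1 ≤ 0; row 3: entry -1 ≤ 0. Minimum is 11 at row 1 (x_1 leaves); pivot element 1.
After the second pivot the obj-row RHS is 22 − (-6)·11 = 88.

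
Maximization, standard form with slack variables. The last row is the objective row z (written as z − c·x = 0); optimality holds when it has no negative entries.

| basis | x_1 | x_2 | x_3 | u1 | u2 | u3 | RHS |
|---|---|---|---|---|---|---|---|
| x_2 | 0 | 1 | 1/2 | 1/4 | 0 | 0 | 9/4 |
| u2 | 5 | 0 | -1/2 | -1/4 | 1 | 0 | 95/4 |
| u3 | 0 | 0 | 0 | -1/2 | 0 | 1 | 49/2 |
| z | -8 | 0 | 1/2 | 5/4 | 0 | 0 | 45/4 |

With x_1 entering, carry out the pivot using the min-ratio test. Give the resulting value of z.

Ratio test on column x_1 — row 1: entry 0 ≤ 0; row 2: (95/4)/5 = 19/4; row 3: entry 0 ≤ 0. Minimum is 19/4 at row 2 (u2 leaves); pivot element 5.
Pivot on row 2; the z-row RHS becomes 45/4 − (-8)·(19/4) = 197/4.

197/4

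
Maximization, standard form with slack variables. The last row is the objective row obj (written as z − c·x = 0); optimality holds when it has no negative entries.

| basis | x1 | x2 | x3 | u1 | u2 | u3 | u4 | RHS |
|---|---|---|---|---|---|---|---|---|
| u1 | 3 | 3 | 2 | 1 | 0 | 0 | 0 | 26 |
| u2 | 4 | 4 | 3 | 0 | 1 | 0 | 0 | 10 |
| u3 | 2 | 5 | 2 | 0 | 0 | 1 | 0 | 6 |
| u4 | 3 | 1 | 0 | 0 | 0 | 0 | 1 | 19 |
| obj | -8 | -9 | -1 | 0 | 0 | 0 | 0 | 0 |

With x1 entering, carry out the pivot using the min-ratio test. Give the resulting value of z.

Ratio test on column x1 — row 1: 26/3 = 26/3; row 2: 10/4 = 5/2; row 3: 6/2 = 3; row 4: 19/3 = 19/3. Minimum is 5/2 at row 2 (u2 leaves); pivot element 4.
Pivot on row 2; the obj-row RHS becomes 0 − (-8)·(5/2) = 20.

20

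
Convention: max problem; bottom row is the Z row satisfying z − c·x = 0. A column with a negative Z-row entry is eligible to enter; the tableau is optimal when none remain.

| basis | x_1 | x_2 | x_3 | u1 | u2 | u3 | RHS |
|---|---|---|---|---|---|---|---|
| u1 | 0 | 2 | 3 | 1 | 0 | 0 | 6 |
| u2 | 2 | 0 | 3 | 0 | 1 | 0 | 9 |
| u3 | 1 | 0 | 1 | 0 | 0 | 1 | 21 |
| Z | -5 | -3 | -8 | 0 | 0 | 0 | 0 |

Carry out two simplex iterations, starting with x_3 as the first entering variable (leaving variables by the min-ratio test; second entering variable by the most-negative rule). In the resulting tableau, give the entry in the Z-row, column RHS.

47/2

Ratio test on column x_3 — row 1: 6/3 = 2; row 2: 9/3 = 3; row 3: 21/1 = 21. Minimum is 2 at row 1 (u1 leaves); pivot element 3.
Divide row 1 by 3; eliminate column x_3 from the other rows.
Second iteration: most negative Z-row entry is -5 in column x_1, so x_1 enters.
Ratio test on column x_1 — row 1: entry 0 ≤ 0; row 2: 3/2 = 3/2; row 3: 19/1 = 19. Minimum is 3/2 at row 2 (u2 leaves); pivot element 2.
Divide row 2 by 2; eliminate column x_1 from the other rows.
After both pivots, the entry at the Z-row, column RHS is 47/2.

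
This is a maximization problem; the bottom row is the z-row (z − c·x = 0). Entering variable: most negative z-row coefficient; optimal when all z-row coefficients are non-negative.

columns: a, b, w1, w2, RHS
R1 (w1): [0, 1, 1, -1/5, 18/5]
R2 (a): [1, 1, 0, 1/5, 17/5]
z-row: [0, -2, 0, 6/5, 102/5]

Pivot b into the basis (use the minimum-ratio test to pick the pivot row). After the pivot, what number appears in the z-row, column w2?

Ratio test on column b — row 1: (18/5)/1 = 18/5; row 2: (17/5)/1 = 17/5. Minimum is 17/5 at row 2 (a leaves); pivot element 1.
Divide row 2 by 1; eliminate column b from the other rows.
z-row update in column w2: 6/5 − (-2)·(1/5) = 8/5.

8/5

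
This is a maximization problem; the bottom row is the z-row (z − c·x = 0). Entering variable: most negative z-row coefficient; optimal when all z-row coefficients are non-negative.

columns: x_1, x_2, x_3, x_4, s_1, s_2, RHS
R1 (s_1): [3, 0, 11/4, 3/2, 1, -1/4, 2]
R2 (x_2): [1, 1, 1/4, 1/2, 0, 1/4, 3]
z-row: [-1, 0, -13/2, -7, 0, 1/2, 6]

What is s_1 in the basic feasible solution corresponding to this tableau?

s_1 is basic (row 1); its value is the RHS of that row, 2.

2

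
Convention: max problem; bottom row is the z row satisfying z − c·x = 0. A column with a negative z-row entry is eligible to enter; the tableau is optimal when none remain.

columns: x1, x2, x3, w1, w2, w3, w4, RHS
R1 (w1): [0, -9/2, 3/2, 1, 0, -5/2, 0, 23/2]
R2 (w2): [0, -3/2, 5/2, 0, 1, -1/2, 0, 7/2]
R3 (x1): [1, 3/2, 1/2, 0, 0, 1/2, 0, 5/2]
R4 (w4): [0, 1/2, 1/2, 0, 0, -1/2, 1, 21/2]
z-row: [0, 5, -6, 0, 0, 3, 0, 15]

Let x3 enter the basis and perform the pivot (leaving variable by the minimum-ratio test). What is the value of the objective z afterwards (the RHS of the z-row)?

117/5

Ratio test on column x3 — row 1: (23/2)/(3/2) = 23/3; row 2: (7/2)/(5/2) = 7/5; row 3: (5/2)/(1/2) = 5; row 4: (21/2)/(1/2) = 21. Minimum is 7/5 at row 2 (w2 leaves); pivot element 5/2.
Pivot on row 2; the z-row RHS becomes 15 − (-6)·(7/5) = 117/5.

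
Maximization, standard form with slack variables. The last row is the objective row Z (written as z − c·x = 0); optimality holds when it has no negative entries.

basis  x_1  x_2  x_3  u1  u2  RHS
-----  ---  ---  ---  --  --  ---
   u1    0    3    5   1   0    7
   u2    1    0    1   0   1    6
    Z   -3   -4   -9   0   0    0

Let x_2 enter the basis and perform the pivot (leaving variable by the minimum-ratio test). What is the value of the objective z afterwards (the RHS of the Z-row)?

Ratio test on column x_2 — row 1: 7/3 = 7/3; row 2: entry 0 ≤ 0. Minimum is 7/3 at row 1 (u1 leaves); pivot element 3.
Pivot on row 1; the Z-row RHS becomes 0 − (-4)·(7/3) = 28/3.

28/3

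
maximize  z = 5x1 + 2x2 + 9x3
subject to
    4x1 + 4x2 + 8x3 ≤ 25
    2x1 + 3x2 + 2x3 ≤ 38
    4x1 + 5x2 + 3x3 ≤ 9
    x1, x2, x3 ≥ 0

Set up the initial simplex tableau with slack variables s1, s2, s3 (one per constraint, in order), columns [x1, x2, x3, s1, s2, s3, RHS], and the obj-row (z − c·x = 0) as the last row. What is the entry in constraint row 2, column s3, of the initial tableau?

0

Slack s3 belongs to constraint 3; its column is the unit vector e_3, so the entry in row 2 is 0.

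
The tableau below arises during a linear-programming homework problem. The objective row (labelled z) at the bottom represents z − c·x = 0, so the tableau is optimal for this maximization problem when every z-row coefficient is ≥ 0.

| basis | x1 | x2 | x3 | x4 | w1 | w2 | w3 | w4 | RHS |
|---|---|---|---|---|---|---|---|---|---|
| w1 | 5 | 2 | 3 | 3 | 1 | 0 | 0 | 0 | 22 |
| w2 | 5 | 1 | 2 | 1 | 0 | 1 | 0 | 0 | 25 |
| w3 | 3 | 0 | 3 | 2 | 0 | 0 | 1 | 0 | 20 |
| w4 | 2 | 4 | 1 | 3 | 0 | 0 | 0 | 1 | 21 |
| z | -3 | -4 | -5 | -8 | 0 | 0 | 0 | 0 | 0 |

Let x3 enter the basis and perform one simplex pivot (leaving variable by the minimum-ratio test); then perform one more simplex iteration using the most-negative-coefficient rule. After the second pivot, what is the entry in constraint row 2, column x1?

11/3

Ratio test on column x3 — row 1: 22/3 = 22/3; row 2: 25/2 = 25/2; row 3: 20/3 = 20/3; row 4: 21/1 = 21. Minimum is 20/3 at row 3 (w3 leaves); pivot element 3.
Divide row 3 by 3; eliminate column x3 from the other rows.
Second iteration: most negative z-row entry is -14/3 in column x4, so x4 enters.
Ratio test on column x4 — row 1: 2/1 = 2; row 2: entry -1/3 ≤ 0; row 3: (20/3)/(2/3) = 10; row 4: (43/3)/(7/3) = 43/7. Minimum is 2 at row 1 (w1 leaves); pivot element 1.
Divide row 1 by 1; eliminate column x4 from the other rows.
After both pivots, the entry at constraint row 2, column x1 is 11/3.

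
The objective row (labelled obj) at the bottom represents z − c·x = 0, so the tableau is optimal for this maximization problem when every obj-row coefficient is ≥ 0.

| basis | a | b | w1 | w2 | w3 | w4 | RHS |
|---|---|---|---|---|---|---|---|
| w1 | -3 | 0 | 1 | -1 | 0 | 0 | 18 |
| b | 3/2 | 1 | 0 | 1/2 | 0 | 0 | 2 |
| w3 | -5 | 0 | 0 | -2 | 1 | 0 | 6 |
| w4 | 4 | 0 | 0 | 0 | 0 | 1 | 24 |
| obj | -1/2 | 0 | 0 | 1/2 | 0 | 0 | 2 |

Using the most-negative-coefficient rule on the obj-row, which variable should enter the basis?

a

Negative obj-row entries: a: -1/2.
The most negative is -1/2 in column a, so a enters.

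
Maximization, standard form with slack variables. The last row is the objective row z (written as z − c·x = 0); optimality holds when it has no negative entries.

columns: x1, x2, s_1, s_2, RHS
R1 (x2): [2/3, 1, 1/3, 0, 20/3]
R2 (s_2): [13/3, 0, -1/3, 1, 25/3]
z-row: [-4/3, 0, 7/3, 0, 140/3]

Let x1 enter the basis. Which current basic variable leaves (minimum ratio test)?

Column x1 entries and ratios — x2: (20/3)/(2/3) = 10; s_2: (25/3)/(13/3) = 25/13.
Smallest ratio is 25/13 in the row of s_2, so s_2 leaves.

s_2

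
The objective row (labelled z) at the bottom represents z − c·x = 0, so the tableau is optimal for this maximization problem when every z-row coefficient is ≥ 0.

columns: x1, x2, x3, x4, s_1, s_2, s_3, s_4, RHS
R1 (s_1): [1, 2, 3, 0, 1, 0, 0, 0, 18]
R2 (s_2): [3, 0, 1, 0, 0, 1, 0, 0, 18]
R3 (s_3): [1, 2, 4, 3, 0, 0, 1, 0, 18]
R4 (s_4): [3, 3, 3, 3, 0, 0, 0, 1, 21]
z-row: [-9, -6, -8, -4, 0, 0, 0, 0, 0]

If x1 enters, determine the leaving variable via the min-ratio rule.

Column x1 entries and ratios — s_1: 18/1 = 18; s_2: 18/3 = 6; s_3: 18/1 = 18; s_4: 21/3 = 7.
Smallest ratio is 6 in the row of s_2, so s_2 leaves.

s_2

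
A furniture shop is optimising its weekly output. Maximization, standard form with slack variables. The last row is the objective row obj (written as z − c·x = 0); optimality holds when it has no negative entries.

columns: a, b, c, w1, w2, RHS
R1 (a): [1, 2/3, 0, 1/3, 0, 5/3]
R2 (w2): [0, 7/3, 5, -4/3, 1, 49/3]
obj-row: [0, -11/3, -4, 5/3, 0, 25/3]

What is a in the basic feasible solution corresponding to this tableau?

a is basic (row 1); its value is the RHS of that row, 5/3.

5/3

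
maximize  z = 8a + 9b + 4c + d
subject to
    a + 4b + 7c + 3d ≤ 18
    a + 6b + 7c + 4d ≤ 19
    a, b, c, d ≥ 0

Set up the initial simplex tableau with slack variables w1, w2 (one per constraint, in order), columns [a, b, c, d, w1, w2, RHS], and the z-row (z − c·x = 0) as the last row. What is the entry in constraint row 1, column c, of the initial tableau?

7

Constraint 1 has coefficient 7 on c.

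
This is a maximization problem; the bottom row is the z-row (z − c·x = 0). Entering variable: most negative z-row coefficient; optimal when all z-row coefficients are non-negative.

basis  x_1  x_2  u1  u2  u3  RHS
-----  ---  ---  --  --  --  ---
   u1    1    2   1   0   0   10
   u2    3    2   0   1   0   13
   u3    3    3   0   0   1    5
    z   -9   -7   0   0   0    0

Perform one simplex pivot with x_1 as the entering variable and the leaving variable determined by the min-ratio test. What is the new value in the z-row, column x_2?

Ratio test on column x_1 — row 1: 10/1 = 10; row 2: 13/3 = 13/3; row 3: 5/3 = 5/3. Minimum is 5/3 at row 3 (u3 leaves); pivot element 3.
Divide row 3 by 3; eliminate column x_1 from the other rows.
z-row update in column x_2: -7 − (-9)·1 = 2.

2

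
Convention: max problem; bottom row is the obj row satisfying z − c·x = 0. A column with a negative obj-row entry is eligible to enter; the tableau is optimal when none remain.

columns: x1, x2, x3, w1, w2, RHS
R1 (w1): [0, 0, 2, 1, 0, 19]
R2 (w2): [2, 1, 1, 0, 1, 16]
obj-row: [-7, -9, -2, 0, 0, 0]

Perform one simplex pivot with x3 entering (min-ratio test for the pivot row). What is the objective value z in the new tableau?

Ratio test on column x3 — row 1: 19/2 = 19/2; row 2: 16/1 = 16. Minimum is 19/2 at row 1 (w1 leaves); pivot element 2.
Pivot on row 1; the obj-row RHS becomes 0 − (-2)·(19/2) = 19.

19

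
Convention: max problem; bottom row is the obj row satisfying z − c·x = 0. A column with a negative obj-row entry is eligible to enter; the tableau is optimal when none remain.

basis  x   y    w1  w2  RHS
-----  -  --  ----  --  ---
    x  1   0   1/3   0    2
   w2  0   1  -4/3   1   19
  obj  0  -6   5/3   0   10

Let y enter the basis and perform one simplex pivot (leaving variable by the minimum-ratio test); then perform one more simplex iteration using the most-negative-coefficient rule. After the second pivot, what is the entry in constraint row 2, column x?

4

Ratio test on column y — row 1: entry 0 ≤ 0; row 2: 19/1 = 19. Minimum is 19 at row 2 (w2 leaves); pivot element 1.
Divide row 2 by 1; eliminate column y from the other rows.
Second iteration: most negative obj-row entry is -19/3 in column w1, so w1 enters.
Ratio test on column w1 — row 1: 2/(1/3) = 6; row 2: entry -4/3 ≤ 0. Minimum is 6 at row 1 (x leaves); pivot element 1/3.
Divide row 1 by 1/3; eliminate column w1 from the other rows.
After both pivots, the entry at constraint row 2, column x is 4.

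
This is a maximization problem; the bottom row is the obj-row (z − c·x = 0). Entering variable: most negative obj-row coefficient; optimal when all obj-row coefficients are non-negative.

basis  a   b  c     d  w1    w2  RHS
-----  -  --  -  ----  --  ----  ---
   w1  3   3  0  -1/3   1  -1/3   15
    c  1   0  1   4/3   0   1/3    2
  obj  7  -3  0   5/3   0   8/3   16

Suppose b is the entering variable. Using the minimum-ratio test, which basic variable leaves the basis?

w1

Column b entries and ratios — w1: 15/3 = 5; c: 0 ≤ 0, skip.
Smallest ratio is 5 in the row of w1, so w1 leaves.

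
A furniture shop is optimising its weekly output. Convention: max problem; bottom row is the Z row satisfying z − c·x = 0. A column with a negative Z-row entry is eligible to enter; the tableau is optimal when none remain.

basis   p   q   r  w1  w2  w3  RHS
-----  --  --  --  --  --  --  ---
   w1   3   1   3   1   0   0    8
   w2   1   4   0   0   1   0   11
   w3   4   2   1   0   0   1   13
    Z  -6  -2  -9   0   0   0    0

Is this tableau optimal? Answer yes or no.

The Z-row has a negative entry -9 in column r, so it is not optimal.

no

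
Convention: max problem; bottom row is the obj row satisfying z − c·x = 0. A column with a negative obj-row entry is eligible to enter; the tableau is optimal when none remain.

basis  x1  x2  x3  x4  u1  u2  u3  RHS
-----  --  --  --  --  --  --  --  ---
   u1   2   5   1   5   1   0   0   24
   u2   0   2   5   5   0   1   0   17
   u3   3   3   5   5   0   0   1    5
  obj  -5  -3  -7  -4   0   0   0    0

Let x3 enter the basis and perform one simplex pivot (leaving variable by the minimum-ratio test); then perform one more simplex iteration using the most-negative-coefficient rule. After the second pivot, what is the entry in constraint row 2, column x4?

Ratio test on column x3 — row 1: 24/1 = 24; row 2: 17/5 = 17/5; row 3: 5/5 = 1. Minimum is 1 at row 3 (u3 leaves); pivot element 5.
Divide row 3 by 5; eliminate column x3 from the other rows.
Second iteration: most negative obj-row entry is -4/5 in column x1, so x1 enters.
Ratio test on column x1 — row 1: 23/(7/5) = 115/7; row 2: entry -3 ≤ 0; row 3: 1/(3/5) = 5/3. Minimum is 5/3 at row 3 (x3 leaves); pivot element 3/5.
Divide row 3 by 3/5; eliminate column x1 from the other rows.
After both pivots, the entry at constraint row 2, column x4 is 5.

5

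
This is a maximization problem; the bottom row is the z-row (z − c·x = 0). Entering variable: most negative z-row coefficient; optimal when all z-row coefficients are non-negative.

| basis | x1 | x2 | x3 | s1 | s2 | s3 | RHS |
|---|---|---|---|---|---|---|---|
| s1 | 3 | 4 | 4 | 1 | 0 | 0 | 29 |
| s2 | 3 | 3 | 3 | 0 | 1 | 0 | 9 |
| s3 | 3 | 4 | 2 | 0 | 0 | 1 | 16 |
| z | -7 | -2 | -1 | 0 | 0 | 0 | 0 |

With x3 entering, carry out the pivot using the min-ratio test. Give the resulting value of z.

Ratio test on column x3 — row 1: 29/4 = 29/4; row 2: 9/3 = 3; row 3: 16/2 = 8. Minimum is 3 at row 2 (s2 leaves); pivot element 3.
Pivot on row 2; the z-row RHS becomes 0 − (-1)·3 = 3.

3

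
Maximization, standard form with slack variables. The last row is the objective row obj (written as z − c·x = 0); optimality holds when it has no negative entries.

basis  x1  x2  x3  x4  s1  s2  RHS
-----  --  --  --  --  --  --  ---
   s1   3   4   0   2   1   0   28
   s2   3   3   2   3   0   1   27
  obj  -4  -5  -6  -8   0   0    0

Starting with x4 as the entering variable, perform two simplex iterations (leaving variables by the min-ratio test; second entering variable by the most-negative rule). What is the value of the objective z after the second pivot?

81

Ratio test on column x4 — row 1: 28/2 = 14; row 2: 27/3 = 9. Minimum is 9 at row 2 (s2 leaves); pivot element 3.
Pivot on row 2; the obj-row RHS becomes 0 − (-8)·9 = 72.
Next entering variable (most negative obj-row entry -2/3): x3.
Ratio test on column x3 — row 1: entry -4/3 ≤ 0; row 2: 9/(2/3) = 27/2. Minimum is 27/2 at row 2 (x4 leaves); pivot element 2/3.
After the second pivot the obj-row RHS is 72 − (-2/3)·(27/2) = 81.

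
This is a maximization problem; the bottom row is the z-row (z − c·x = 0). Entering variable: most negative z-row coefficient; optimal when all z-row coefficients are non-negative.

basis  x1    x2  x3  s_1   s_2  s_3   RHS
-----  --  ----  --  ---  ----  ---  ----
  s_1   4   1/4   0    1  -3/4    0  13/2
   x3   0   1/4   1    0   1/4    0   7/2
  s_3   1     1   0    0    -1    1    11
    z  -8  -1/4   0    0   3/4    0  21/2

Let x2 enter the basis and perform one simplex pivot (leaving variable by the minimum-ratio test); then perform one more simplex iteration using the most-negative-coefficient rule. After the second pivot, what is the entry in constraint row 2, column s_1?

Ratio test on column x2 — row 1: (13/2)/(1/4) = 26; row 2: (7/2)/(1/4) = 14; row 3: 11/1 = 11. Minimum is 11 at row 3 (s_3 leaves); pivot element 1.
Divide row 3 by 1; eliminate column x2 from the other rows.
Second iteration: most negative z-row entry is -31/4 in column x1, so x1 enters.
Ratio test on column x1 — row 1: (15/4)/(15/4) = 1; row 2: entry -1/4 ≤ 0; row 3: 11/1 = 11. Minimum is 1 at row 1 (s_1 leaves); pivot element 15/4.
Divide row 1 by 15/4; eliminate column x1 from the other rows.
After both pivots, the entry at constraint row 2, column s_1 is 1/15.

1/15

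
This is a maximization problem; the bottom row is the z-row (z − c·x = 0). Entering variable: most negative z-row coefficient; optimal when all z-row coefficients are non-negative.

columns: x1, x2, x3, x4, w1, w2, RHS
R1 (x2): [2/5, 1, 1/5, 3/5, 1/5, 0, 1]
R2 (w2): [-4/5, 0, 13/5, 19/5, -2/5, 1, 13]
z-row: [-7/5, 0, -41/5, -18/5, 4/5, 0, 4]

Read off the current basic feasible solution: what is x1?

0

x1 is not in the basis, so in the current basic feasible solution x1 = 0.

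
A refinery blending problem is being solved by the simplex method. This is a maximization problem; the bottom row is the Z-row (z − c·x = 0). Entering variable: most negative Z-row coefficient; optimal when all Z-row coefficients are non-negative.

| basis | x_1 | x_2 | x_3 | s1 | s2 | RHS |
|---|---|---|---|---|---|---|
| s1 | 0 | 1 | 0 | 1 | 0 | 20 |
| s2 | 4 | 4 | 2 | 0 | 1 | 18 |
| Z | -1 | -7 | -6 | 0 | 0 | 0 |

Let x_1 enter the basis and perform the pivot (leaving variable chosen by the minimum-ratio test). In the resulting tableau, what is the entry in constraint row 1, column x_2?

Ratio test on column x_1 — row 1: entry 0 ≤ 0; row 2: 18/4 = 9/2. Minimum is 9/2 at row 2 (s2 leaves); pivot element 4.
Divide row 2 by 4; eliminate column x_1 from the other rows.
Row 1 update in column x_2: 1 − 0·1 = 1.

1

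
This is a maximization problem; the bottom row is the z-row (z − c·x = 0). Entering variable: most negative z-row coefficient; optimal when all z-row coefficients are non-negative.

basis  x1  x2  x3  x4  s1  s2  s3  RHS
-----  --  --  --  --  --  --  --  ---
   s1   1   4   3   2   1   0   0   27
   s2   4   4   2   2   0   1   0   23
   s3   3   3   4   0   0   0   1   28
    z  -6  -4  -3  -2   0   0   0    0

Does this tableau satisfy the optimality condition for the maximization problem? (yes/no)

The z-row has a negative entry -6 in column x1, so it is not optimal.

no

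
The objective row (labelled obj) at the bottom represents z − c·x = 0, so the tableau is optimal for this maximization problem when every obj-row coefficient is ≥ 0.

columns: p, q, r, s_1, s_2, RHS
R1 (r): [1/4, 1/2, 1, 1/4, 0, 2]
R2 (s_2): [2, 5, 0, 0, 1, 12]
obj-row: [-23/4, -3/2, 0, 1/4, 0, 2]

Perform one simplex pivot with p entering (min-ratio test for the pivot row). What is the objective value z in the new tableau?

73/2

Ratio test on column p — row 1: 2/(1/4) = 8; row 2: 12/2 = 6. Minimum is 6 at row 2 (s_2 leaves); pivot element 2.
Pivot on row 2; the obj-row RHS becomes 2 − (-23/4)·6 = 73/2.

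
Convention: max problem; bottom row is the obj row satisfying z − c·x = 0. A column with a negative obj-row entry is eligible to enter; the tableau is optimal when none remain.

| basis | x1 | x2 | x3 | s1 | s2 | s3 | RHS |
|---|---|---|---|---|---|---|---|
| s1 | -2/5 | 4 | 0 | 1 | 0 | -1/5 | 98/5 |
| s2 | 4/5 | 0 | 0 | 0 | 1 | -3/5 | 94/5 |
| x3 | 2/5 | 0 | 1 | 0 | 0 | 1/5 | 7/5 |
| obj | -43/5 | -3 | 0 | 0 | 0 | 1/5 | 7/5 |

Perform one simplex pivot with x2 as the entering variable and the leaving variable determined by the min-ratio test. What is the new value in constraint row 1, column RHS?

Ratio test on column x2 — row 1: (98/5)/4 = 49/10; row 2: entry 0 ≤ 0; row 3: entry 0 ≤ 0. Minimum is 49/10 at row 1 (s1 leaves); pivot element 4.
Divide row 1 by 4; eliminate column x2 from the other rows.
In the new row 1, the RHS entry is the old entry divided by the pivot: (98/5)/4 = 49/10.

49/10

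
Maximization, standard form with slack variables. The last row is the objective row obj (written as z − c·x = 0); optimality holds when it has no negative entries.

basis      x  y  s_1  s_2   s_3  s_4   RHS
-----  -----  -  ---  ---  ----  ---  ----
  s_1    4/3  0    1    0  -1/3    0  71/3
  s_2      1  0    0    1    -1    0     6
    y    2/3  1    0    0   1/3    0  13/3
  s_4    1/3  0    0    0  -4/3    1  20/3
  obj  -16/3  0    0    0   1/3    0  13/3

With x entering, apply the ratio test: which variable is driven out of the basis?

Column x entries and ratios — s_1: (71/3)/(4/3) = 71/4; s_2: 6/1 = 6; y: (13/3)/(2/3) = 13/2; s_4: (20/3)/(1/3) = 20.
Smallest ratio is 6 in the row of s_2, so s_2 leaves.

s_2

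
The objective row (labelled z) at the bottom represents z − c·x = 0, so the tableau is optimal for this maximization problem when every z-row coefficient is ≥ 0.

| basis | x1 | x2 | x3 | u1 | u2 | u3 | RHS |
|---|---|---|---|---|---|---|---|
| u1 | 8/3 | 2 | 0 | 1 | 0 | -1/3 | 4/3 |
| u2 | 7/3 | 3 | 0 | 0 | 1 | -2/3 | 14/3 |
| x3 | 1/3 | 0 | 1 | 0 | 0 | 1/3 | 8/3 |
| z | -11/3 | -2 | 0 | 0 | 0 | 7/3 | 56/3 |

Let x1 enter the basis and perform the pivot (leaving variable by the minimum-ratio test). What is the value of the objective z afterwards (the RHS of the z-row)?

41/2

Ratio test on column x1 — row 1: (4/3)/(8/3) = 1/2; row 2: (14/3)/(7/3) = 2; row 3: (8/3)/(1/3) = 8. Minimum is 1/2 at row 1 (u1 leaves); pivot element 8/3.
Pivot on row 1; the z-row RHS becomes 56/3 − (-11/3)·(1/2) = 41/2.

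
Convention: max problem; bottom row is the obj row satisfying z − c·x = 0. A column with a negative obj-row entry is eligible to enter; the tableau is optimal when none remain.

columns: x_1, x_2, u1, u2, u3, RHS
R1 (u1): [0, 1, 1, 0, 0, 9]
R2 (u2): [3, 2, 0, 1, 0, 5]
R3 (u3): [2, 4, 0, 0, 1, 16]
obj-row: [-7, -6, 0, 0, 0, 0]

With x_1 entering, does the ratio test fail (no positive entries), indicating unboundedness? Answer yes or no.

no

Column x_1 has positive entries in row(s) 2, 3, so the ratio test bounds it — not unbounded.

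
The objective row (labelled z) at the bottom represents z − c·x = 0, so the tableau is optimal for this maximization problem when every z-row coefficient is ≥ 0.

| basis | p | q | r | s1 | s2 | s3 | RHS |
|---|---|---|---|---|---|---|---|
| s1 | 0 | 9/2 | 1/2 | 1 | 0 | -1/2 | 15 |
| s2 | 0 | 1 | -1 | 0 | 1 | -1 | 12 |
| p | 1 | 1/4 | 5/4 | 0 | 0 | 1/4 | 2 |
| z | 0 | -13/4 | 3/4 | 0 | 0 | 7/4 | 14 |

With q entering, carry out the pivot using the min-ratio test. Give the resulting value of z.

Ratio test on column q — row 1: 15/(9/2) = 10/3; row 2: 12/1 = 12; row 3: 2/(1/4) = 8. Minimum is 10/3 at row 1 (s1 leaves); pivot element 9/2.
Pivot on row 1; the z-row RHS becomes 14 − (-13/4)·(10/3) = 149/6.

149/6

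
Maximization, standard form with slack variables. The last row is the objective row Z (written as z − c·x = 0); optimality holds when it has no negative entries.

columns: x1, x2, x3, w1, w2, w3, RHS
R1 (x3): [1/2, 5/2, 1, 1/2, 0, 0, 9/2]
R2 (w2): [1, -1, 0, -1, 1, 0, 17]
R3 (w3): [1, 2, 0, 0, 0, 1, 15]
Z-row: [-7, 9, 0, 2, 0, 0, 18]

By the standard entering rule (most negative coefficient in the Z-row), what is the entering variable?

x1

Negative Z-row entries: x1: -7.
The most negative is -7 in column x1, so x1 enters.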